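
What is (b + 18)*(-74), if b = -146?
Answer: 9472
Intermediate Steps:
(b + 18)*(-74) = (-146 + 18)*(-74) = -128*(-74) = 9472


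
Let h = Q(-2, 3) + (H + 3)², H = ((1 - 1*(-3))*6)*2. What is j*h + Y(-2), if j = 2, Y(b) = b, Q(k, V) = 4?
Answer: 5208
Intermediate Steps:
H = 48 (H = ((1 + 3)*6)*2 = (4*6)*2 = 24*2 = 48)
h = 2605 (h = 4 + (48 + 3)² = 4 + 51² = 4 + 2601 = 2605)
j*h + Y(-2) = 2*2605 - 2 = 5210 - 2 = 5208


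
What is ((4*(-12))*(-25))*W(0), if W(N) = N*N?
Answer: 0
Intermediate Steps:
W(N) = N**2
((4*(-12))*(-25))*W(0) = ((4*(-12))*(-25))*0**2 = -48*(-25)*0 = 1200*0 = 0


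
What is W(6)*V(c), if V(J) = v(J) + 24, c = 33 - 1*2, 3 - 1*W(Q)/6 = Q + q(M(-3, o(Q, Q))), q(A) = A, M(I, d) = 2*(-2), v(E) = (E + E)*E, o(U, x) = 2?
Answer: 11676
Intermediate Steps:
v(E) = 2*E**2 (v(E) = (2*E)*E = 2*E**2)
M(I, d) = -4
W(Q) = 42 - 6*Q (W(Q) = 18 - 6*(Q - 4) = 18 - 6*(-4 + Q) = 18 + (24 - 6*Q) = 42 - 6*Q)
c = 31 (c = 33 - 2 = 31)
V(J) = 24 + 2*J**2 (V(J) = 2*J**2 + 24 = 24 + 2*J**2)
W(6)*V(c) = (42 - 6*6)*(24 + 2*31**2) = (42 - 36)*(24 + 2*961) = 6*(24 + 1922) = 6*1946 = 11676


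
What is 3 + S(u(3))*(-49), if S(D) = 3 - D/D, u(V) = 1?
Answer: -95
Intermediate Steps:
S(D) = 2 (S(D) = 3 - 1*1 = 3 - 1 = 2)
3 + S(u(3))*(-49) = 3 + 2*(-49) = 3 - 98 = -95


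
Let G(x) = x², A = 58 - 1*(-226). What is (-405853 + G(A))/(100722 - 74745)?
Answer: -108399/8659 ≈ -12.519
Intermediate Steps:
A = 284 (A = 58 + 226 = 284)
(-405853 + G(A))/(100722 - 74745) = (-405853 + 284²)/(100722 - 74745) = (-405853 + 80656)/25977 = -325197*1/25977 = -108399/8659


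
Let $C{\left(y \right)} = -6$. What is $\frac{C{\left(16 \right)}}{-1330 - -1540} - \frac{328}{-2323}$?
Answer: $\frac{9157}{81305} \approx 0.11263$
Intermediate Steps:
$\frac{C{\left(16 \right)}}{-1330 - -1540} - \frac{328}{-2323} = - \frac{6}{-1330 - -1540} - \frac{328}{-2323} = - \frac{6}{-1330 + 1540} - - \frac{328}{2323} = - \frac{6}{210} + \frac{328}{2323} = \left(-6\right) \frac{1}{210} + \frac{328}{2323} = - \frac{1}{35} + \frac{328}{2323} = \frac{9157}{81305}$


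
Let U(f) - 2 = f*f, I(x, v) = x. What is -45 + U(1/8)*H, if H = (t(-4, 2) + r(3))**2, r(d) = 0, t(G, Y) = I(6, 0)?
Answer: 441/16 ≈ 27.563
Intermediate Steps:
t(G, Y) = 6
U(f) = 2 + f**2 (U(f) = 2 + f*f = 2 + f**2)
H = 36 (H = (6 + 0)**2 = 6**2 = 36)
-45 + U(1/8)*H = -45 + (2 + (1/8)**2)*36 = -45 + (2 + 1/64)*36 = -45 + (129/64)*36 = -45 + 1161/16 = 441/16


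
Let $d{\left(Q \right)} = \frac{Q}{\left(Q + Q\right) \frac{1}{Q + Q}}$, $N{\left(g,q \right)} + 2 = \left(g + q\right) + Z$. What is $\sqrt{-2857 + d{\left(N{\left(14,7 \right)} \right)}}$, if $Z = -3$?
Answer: $i \sqrt{2841} \approx 53.301 i$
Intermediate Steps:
$N{\left(g,q \right)} = -5 + g + q$ ($N{\left(g,q \right)} = -2 - \left(3 - g - q\right) = -2 + \left(-3 + g + q\right) = -5 + g + q$)
$d{\left(Q \right)} = Q$ ($d{\left(Q \right)} = \frac{Q}{2 Q \frac{1}{2 Q}} = \frac{Q}{1} = Q 1 = Q$)
$\sqrt{-2857 + d{\left(N{\left(14,7 \right)} \right)}} = \sqrt{-2857 + \left(-5 + 14 + 7\right)} = \sqrt{-2857 + 16} = \sqrt{-2841} = i \sqrt{2841}$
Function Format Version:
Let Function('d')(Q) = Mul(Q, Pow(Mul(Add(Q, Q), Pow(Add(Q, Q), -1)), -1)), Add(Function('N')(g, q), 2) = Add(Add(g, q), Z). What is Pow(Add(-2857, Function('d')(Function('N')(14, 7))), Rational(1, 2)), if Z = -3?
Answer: Mul(I, Pow(2841, Rational(1, 2))) ≈ Mul(53.301, I)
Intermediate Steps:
Function('N')(g, q) = Add(-5, g, q) (Function('N')(g, q) = Add(-2, Add(Add(g, q), -3)) = Add(-2, Add(-3, g, q)) = Add(-5, g, q))
Function('d')(Q) = Q (Function('d')(Q) = Mul(Q, Pow(Mul(Mul(2, Q), Pow(Mul(2, Q), -1)), -1)) = Mul(Q, Pow(Mul(Mul(2, Q), Mul(Rational(1, 2), Pow(Q, -1))), -1)) = Mul(Q, Pow(1, -1)) = Mul(Q, 1) = Q)
Pow(Add(-2857, Function('d')(Function('N')(14, 7))), Rational(1, 2)) = Pow(Add(-2857, Add(-5, 14, 7)), Rational(1, 2)) = Pow(Add(-2857, 16), Rational(1, 2)) = Pow(-2841, Rational(1, 2)) = Mul(I, Pow(2841, Rational(1, 2)))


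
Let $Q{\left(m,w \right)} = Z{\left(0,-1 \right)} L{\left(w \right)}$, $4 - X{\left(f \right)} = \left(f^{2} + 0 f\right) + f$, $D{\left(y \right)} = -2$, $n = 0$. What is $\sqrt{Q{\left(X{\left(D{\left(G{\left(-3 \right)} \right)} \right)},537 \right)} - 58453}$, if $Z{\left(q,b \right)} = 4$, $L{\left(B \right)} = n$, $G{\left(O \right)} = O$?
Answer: $i \sqrt{58453} \approx 241.77 i$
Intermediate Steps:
$L{\left(B \right)} = 0$
$X{\left(f \right)} = 4 - f - f^{2}$ ($X{\left(f \right)} = 4 - \left(\left(f^{2} + 0 f\right) + f\right) = 4 - \left(\left(f^{2} + 0\right) + f\right) = 4 - \left(f^{2} + f\right) = 4 - \left(f + f^{2}\right) = 4 - f - f^{2}$)
$Q{\left(m,w \right)} = 0$ ($Q{\left(m,w \right)} = 4 \cdot 0 = 0$)
$\sqrt{Q{\left(X{\left(D{\left(G{\left(-3 \right)} \right)} \right)},537 \right)} - 58453} = \sqrt{0 - 58453} = \sqrt{-58453} = i \sqrt{58453}$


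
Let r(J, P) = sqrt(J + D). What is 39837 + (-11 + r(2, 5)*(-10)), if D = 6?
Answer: 39826 - 20*sqrt(2) ≈ 39798.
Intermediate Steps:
r(J, P) = sqrt(6 + J) (r(J, P) = sqrt(J + 6) = sqrt(6 + J))
39837 + (-11 + r(2, 5)*(-10)) = 39837 + (-11 + sqrt(6 + 2)*(-10)) = 39837 + (-11 + sqrt(8)*(-10)) = 39837 + (-11 + (2*sqrt(2))*(-10)) = 39837 + (-11 - 20*sqrt(2)) = 39826 - 20*sqrt(2)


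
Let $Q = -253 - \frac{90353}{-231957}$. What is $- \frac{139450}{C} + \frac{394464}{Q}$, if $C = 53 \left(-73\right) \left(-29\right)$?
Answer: $- \frac{642150944604328}{410899472773} \approx -1562.8$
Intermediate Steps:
$C = 112201$ ($C = \left(-3869\right) \left(-29\right) = 112201$)
$Q = - \frac{58594768}{231957}$ ($Q = -253 - 90353 \left(- \frac{1}{231957}\right) = -253 - - \frac{90353}{231957} = -253 + \frac{90353}{231957} = - \frac{58594768}{231957} \approx -252.61$)
$- \frac{139450}{C} + \frac{394464}{Q} = - \frac{139450}{112201} + \frac{394464}{- \frac{58594768}{231957}} = \left(-139450\right) \frac{1}{112201} + 394464 \left(- \frac{231957}{58594768}\right) = - \frac{139450}{112201} - \frac{5718667878}{3662173} = - \frac{642150944604328}{410899472773}$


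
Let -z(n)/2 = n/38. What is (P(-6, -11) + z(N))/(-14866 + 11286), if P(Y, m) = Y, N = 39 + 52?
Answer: 41/13604 ≈ 0.0030138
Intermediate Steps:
N = 91
z(n) = -n/19 (z(n) = -2*n/38 = -n/19)
(P(-6, -11) + z(N))/(-14866 + 11286) = (-6 - 1/19*91)/(-14866 + 11286) = (-6 - 91/19)/(-3580) = -205/19*(-1/3580) = 41/13604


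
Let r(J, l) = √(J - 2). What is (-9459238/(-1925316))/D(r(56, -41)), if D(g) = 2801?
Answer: 4729619/2696405058 ≈ 0.0017540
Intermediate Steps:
r(J, l) = √(-2 + J)
(-9459238/(-1925316))/D(r(56, -41)) = -9459238/(-1925316)/2801 = -9459238*(-1/1925316)*(1/2801) = (4729619/962658)*(1/2801) = 4729619/2696405058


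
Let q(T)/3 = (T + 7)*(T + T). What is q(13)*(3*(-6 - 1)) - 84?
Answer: -32844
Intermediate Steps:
q(T) = 6*T*(7 + T) (q(T) = 3*((T + 7)*(T + T)) = 3*((7 + T)*(2*T)) = 3*(2*T*(7 + T)) = 6*T*(7 + T))
q(13)*(3*(-6 - 1)) - 84 = (6*13*(7 + 13))*(3*(-6 - 1)) - 84 = (6*13*20)*(3*(-7)) - 84 = 1560*(-21) - 84 = -32760 - 84 = -32844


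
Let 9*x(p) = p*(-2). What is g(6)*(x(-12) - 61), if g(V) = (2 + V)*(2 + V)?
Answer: -11200/3 ≈ -3733.3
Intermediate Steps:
x(p) = -2*p/9 (x(p) = (p*(-2))/9 = (-2*p)/9 = -2*p/9)
g(V) = (2 + V)²
g(6)*(x(-12) - 61) = (2 + 6)²*(-2/9*(-12) - 61) = 8²*(8/3 - 61) = 64*(-175/3) = -11200/3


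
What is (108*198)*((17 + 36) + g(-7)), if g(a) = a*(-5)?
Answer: 1881792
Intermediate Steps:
g(a) = -5*a
(108*198)*((17 + 36) + g(-7)) = (108*198)*((17 + 36) - 5*(-7)) = 21384*(53 + 35) = 21384*88 = 1881792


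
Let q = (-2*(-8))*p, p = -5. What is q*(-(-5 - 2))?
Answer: -560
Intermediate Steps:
q = -80 (q = -2*(-8)*(-5) = 16*(-5) = -80)
q*(-(-5 - 2)) = -(-80)*(-5 - 2) = -(-80)*(-7) = -80*7 = -560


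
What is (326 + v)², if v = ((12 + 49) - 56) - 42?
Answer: 83521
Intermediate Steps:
v = -37 (v = (61 - 56) - 42 = 5 - 42 = -37)
(326 + v)² = (326 - 37)² = 289² = 83521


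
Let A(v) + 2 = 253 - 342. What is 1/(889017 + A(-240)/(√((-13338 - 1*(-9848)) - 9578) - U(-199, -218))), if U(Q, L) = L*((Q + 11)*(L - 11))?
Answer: 78308646247249311812/69617717760031562622998293 - 6006*I*√3/69617717760031562622998293 ≈ 1.1248e-6 - 1.4943e-22*I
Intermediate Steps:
U(Q, L) = L*(-11 + L)*(11 + Q) (U(Q, L) = L*((11 + Q)*(-11 + L)) = L*((-11 + L)*(11 + Q)) = L*(-11 + L)*(11 + Q))
A(v) = -91 (A(v) = -2 + (253 - 342) = -2 - 89 = -91)
1/(889017 + A(-240)/(√((-13338 - 1*(-9848)) - 9578) - U(-199, -218))) = 1/(889017 - 91/(√((-13338 - 1*(-9848)) - 9578) - (-218)*(-121 - 11*(-199) + 11*(-218) - 218*(-199)))) = 1/(889017 - 91/(√((-13338 + 9848) - 9578) - (-218)*(-121 + 2189 - 2398 + 43382))) = 1/(889017 - 91/(√(-3490 - 9578) - (-218)*43052)) = 1/(889017 - 91/(√(-13068) - 1*(-9385336))) = 1/(889017 - 91/(66*I*√3 + 9385336)) = 1/(889017 - 91/(9385336 + 66*I*√3))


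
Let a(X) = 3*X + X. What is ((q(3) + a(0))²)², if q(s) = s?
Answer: 81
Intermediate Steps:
a(X) = 4*X
((q(3) + a(0))²)² = ((3 + 4*0)²)² = ((3 + 0)²)² = (3²)² = 9² = 81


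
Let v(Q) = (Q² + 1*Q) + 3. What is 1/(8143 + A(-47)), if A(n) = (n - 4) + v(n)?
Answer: 1/10257 ≈ 9.7494e-5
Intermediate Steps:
v(Q) = 3 + Q + Q² (v(Q) = (Q² + Q) + 3 = (Q + Q²) + 3 = 3 + Q + Q²)
A(n) = -1 + n² + 2*n (A(n) = (n - 4) + (3 + n + n²) = (-4 + n) + (3 + n + n²) = -1 + n² + 2*n)
1/(8143 + A(-47)) = 1/(8143 + (-1 + (-47)² + 2*(-47))) = 1/(8143 + (-1 + 2209 - 94)) = 1/(8143 + 2114) = 1/10257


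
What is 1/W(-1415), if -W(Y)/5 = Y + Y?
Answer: 1/14150 ≈ 7.0671e-5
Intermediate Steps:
W(Y) = -10*Y (W(Y) = -5*(Y + Y) = -10*Y)
1/W(-1415) = 1/(-10*(-1415)) = 1/14150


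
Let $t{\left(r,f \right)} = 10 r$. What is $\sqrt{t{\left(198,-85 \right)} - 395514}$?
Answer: $3 i \sqrt{43726} \approx 627.32 i$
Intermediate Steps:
$\sqrt{t{\left(198,-85 \right)} - 395514} = \sqrt{10 \cdot 198 - 395514} = \sqrt{1980 - 395514} = \sqrt{-393534} = 3 i \sqrt{43726}$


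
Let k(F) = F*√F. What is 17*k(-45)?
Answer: -2295*I*√5 ≈ -5131.8*I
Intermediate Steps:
k(F) = F^(3/2)
17*k(-45) = 17*(-45)^(3/2) = 17*(-135*I*√5) = -2295*I*√5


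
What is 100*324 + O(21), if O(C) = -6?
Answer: 32394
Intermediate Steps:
100*324 + O(21) = 100*324 - 6 = 32400 - 6 = 32394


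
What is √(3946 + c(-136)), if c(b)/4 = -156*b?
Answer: √88810 ≈ 298.01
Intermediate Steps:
c(b) = -624*b (c(b) = 4*(-156*b) = -624*b)
√(3946 + c(-136)) = √(3946 - 624*(-136)) = √(3946 + 84864) = √88810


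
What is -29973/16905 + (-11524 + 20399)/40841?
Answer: -358031806/230139035 ≈ -1.5557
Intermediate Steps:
-29973/16905 + (-11524 + 20399)/40841 = -29973*1/16905 + 8875*(1/40841) = -9991/5635 + 8875/40841 = -358031806/230139035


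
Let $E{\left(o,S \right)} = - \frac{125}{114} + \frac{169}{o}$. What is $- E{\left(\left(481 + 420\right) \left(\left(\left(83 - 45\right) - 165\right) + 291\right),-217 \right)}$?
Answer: $\frac{9225617}{8422548} \approx 1.0953$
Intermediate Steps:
$E{\left(o,S \right)} = - \frac{125}{114} + \frac{169}{o}$ ($E{\left(o,S \right)} = \left(-125\right) \frac{1}{114} + \frac{169}{o} = - \frac{125}{114} + \frac{169}{o}$)
$- E{\left(\left(481 + 420\right) \left(\left(\left(83 - 45\right) - 165\right) + 291\right),-217 \right)} = - (- \frac{125}{114} + \frac{169}{\left(481 + 420\right) \left(\left(\left(83 - 45\right) - 165\right) + 291\right)}) = - (- \frac{125}{114} + \frac{169}{901 \left(\left(38 - 165\right) + 291\right)}) = - (- \frac{125}{114} + \frac{169}{901 \left(-127 + 291\right)}) = - (- \frac{125}{114} + \frac{169}{901 \cdot 164}) = - (- \frac{125}{114} + \frac{169}{147764}) = \left(-1\right) \left(- \frac{9225617}{8422548}\right) = \frac{9225617}{8422548}$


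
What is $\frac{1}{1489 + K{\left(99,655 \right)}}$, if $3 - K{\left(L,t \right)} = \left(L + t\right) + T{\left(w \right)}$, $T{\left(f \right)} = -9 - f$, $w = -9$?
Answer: $\frac{1}{738} \approx 0.001355$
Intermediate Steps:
$K{\left(L,t \right)} = 3 - L - t$ ($K{\left(L,t \right)} = 3 - \left(\left(L + t\right) - 0\right) = 3 - \left(\left(L + t\right) + \left(-9 + 9\right)\right) = 3 - \left(\left(L + t\right) + 0\right) = 3 - \left(L + t\right) = 3 - L - t$)
$\frac{1}{1489 + K{\left(99,655 \right)}} = \frac{1}{1489 - 751} = \frac{1}{738}$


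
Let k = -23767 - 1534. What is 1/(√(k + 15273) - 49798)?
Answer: -24899/1239925416 - I*√2507/1239925416 ≈ -2.0081e-5 - 4.0381e-8*I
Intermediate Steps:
k = -25301
1/(√(k + 15273) - 49798) = 1/(√(-25301 + 15273) - 49798) = 1/(√(-10028) - 49798) = 1/(2*I*√2507 - 49798) = 1/(-49798 + 2*I*√2507)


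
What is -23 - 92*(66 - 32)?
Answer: -3151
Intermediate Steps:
-23 - 92*(66 - 32) = -23 - 92*34 = -23 - 3128 = -3151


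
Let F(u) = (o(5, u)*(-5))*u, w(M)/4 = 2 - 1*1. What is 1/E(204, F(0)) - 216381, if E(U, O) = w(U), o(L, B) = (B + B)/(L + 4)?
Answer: -865523/4 ≈ -2.1638e+5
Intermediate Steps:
o(L, B) = 2*B/(4 + L) (o(L, B) = (2*B)/(4 + L) = 2*B/(4 + L))
w(M) = 4 (w(M) = 4*(2 - 1*1) = 4*(2 - 1) = 4*1 = 4)
F(u) = -10*u²/9 (F(u) = ((2*u/(4 + 5))*(-5))*u = ((2*u/9)*(-5))*u = (-10*u/9)*u = -10*u²/9)
E(U, O) = 4
1/E(204, F(0)) - 216381 = 1/4 - 216381 = ¼ - 216381 = -865523/4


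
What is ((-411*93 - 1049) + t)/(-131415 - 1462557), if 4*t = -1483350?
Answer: 820219/3187944 ≈ 0.25729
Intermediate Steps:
t = -741675/2 (t = (¼)*(-1483350) = -741675/2 ≈ -3.7084e+5)
((-411*93 - 1049) + t)/(-131415 - 1462557) = ((-411*93 - 1049) - 741675/2)/(-131415 - 1462557) = ((-38223 - 1049) - 741675/2)/(-1593972) = (-39272 - 741675/2)*(-1/1593972) = -820219/2*(-1/1593972) = 820219/3187944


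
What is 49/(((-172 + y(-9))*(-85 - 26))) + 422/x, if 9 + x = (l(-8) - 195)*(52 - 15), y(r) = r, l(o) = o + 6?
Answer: -4060400/73312059 ≈ -0.055385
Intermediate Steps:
l(o) = 6 + o
x = -7298 (x = -9 + ((6 - 8) - 195)*(52 - 15) = -9 + (-2 - 195)*37 = -9 - 197*37 = -9 - 7289 = -7298)
49/(((-172 + y(-9))*(-85 - 26))) + 422/x = 49/(((-172 - 9)*(-85 - 26))) + 422/(-7298) = 49/((-181*(-111))) + 422*(-1/7298) = 49/20091 - 211/3649 = -4060400/73312059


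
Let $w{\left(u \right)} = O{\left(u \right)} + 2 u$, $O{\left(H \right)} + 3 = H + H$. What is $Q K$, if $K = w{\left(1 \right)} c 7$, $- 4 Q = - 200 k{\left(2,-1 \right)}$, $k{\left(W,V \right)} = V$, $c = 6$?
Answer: $-2100$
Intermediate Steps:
$O{\left(H \right)} = -3 + 2 H$ ($O{\left(H \right)} = -3 + \left(H + H\right) = -3 + 2 H$)
$w{\left(u \right)} = -3 + 4 u$ ($w{\left(u \right)} = \left(-3 + 2 u\right) + 2 u = -3 + 4 u$)
$Q = -50$ ($Q = - \frac{\left(-200\right) \left(-1\right)}{4} = \left(- \frac{1}{4}\right) 200 = -50$)
$K = 42$ ($K = \left(-3 + 4 \cdot 1\right) 6 \cdot 7 = \left(-3 + 4\right) 6 \cdot 7 = 1 \cdot 6 \cdot 7 = 6 \cdot 7 = 42$)
$Q K = \left(-50\right) 42 = -2100$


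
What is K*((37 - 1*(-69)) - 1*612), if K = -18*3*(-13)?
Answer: -355212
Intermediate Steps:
K = 702 (K = -54*(-13) = 702)
K*((37 - 1*(-69)) - 1*612) = 702*((37 - 1*(-69)) - 1*612) = 702*((37 + 69) - 612) = 702*(106 - 612) = 702*(-506) = -355212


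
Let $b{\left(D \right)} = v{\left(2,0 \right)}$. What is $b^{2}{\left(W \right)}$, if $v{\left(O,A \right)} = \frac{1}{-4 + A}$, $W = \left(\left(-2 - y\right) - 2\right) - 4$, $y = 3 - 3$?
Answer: $\frac{1}{16} \approx 0.0625$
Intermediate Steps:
$y = 0$ ($y = 3 - 3 = 0$)
$W = -8$ ($W = \left(\left(-2 - 0\right) - 2\right) - 4 = \left(\left(-2 + 0\right) - 2\right) - 4 = \left(-2 - 2\right) - 4 = -4 - 4 = -8$)
$b{\left(D \right)} = - \frac{1}{4}$ ($b{\left(D \right)} = \frac{1}{-4 + 0} = \frac{1}{-4} = - \frac{1}{4}$)
$b^{2}{\left(W \right)} = \left(- \frac{1}{4}\right)^{2} = \frac{1}{16}$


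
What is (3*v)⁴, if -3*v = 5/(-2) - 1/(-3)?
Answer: 28561/1296 ≈ 22.038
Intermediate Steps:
v = 13/18 (v = -(5/(-2) - 1/(-3))/3 = -(5*(-½) - 1*(-⅓))/3 = -(-5/2 + ⅓)/3 = -⅓*(-13/6) = 13/18 ≈ 0.72222)
(3*v)⁴ = (3*(13/18))⁴ = (13/6)⁴ = 28561/1296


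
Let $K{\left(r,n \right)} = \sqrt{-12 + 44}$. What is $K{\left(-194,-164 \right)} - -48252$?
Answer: $48252 + 4 \sqrt{2} \approx 48258.0$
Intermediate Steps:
$K{\left(r,n \right)} = 4 \sqrt{2}$ ($K{\left(r,n \right)} = \sqrt{32} = 4 \sqrt{2}$)
$K{\left(-194,-164 \right)} - -48252 = 4 \sqrt{2} - -48252 = 4 \sqrt{2} + 48252 = 48252 + 4 \sqrt{2}$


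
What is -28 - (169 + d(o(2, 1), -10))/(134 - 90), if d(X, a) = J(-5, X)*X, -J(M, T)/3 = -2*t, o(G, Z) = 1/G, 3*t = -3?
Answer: -699/22 ≈ -31.773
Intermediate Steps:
t = -1 (t = (⅓)*(-3) = -1)
J(M, T) = -6 (J(M, T) = -(-6)*(-1) = -3*2 = -6)
d(X, a) = -6*X
-28 - (169 + d(o(2, 1), -10))/(134 - 90) = -28 - (169 - 6/2)/(134 - 90) = -28 - (169 - 6*½)/44 = -28 - (169 - 3)/44 = -28 - 166/44 = -28 - 1*83/22 = -28 - 83/22 = -699/22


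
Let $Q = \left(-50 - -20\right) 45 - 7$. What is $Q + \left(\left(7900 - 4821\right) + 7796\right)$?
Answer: $9518$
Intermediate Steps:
$Q = -1357$ ($Q = \left(-50 + 20\right) 45 - 7 = \left(-30\right) 45 - 7 = -1350 - 7 = -1357$)
$Q + \left(\left(7900 - 4821\right) + 7796\right) = -1357 + \left(\left(7900 - 4821\right) + 7796\right) = -1357 + \left(3079 + 7796\right) = -1357 + 10875 = 9518$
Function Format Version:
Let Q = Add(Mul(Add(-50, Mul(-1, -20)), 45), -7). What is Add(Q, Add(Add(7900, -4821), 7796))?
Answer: 9518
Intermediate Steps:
Q = -1357 (Q = Add(Mul(Add(-50, 20), 45), -7) = Add(Mul(-30, 45), -7) = Add(-1350, -7) = -1357)
Add(Q, Add(Add(7900, -4821), 7796)) = Add(-1357, Add(Add(7900, -4821), 7796)) = Add(-1357, Add(3079, 7796)) = Add(-1357, 10875) = 9518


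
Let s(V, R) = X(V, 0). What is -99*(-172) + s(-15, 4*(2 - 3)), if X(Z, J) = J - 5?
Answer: 17023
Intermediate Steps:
X(Z, J) = -5 + J
s(V, R) = -5 (s(V, R) = -5 + 0 = -5)
-99*(-172) + s(-15, 4*(2 - 3)) = -99*(-172) - 5 = 17028 - 5 = 17023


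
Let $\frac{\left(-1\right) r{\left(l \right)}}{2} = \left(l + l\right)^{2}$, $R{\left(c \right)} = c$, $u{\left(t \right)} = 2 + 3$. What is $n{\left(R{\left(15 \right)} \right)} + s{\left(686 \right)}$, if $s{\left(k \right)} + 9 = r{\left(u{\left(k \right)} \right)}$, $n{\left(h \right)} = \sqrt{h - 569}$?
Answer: $-209 + i \sqrt{554} \approx -209.0 + 23.537 i$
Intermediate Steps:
$u{\left(t \right)} = 5$
$n{\left(h \right)} = \sqrt{-569 + h}$
$r{\left(l \right)} = - 8 l^{2}$ ($r{\left(l \right)} = - 2 \left(l + l\right)^{2} = - 2 \left(2 l\right)^{2} = - 2 \cdot 4 l^{2} = - 8 l^{2}$)
$s{\left(k \right)} = -209$ ($s{\left(k \right)} = -9 - 8 \cdot 5^{2} = -9 - 200 = -209$)
$n{\left(R{\left(15 \right)} \right)} + s{\left(686 \right)} = \sqrt{-569 + 15} - 209 = \sqrt{-554} - 209 = i \sqrt{554} - 209 = -209 + i \sqrt{554}$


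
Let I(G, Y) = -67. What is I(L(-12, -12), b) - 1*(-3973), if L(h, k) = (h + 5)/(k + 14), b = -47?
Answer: 3906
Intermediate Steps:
L(h, k) = (5 + h)/(14 + k)
I(L(-12, -12), b) - 1*(-3973) = -67 - 1*(-3973) = -67 + 3973 = 3906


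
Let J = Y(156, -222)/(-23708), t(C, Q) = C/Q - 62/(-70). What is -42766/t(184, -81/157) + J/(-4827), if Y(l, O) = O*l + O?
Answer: 2312445795531139/19236523273934 ≈ 120.21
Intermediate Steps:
Y(l, O) = O + O*l
t(C, Q) = 31/35 + C/Q (t(C, Q) = C/Q - 62*(-1/70) = C/Q + 31/35 = 31/35 + C/Q)
J = 17427/11854 (J = -222*(1 + 156)/(-23708) = -222*157*(-1/23708) = -34854*(-1/23708) = 17427/11854 ≈ 1.4701)
-42766/t(184, -81/157) + J/(-4827) = -42766/(31/35 + 184/((-81/157))) + (17427/11854)/(-4827) = -42766/(31/35 + 184/((-81*1/157))) + (17427/11854)*(-1/4827) = -42766/(31/35 + 184/(-81/157)) - 5809/19073086 = -42766/(31/35 + 184*(-157/81)) - 5809/19073086 = -42766/(31/35 - 28888/81) - 5809/19073086 = -42766/(-1008569/2835) - 5809/19073086 = -42766*(-2835/1008569) - 5809/19073086 = 121241610/1008569 - 5809/19073086 = 2312445795531139/19236523273934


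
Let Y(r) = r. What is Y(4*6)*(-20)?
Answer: -480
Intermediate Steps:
Y(4*6)*(-20) = (4*6)*(-20) = 24*(-20) = -480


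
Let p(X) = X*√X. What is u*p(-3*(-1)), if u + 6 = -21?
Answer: -81*√3 ≈ -140.30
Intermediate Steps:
p(X) = X^(3/2)
u = -27 (u = -6 - 21 = -27)
u*p(-3*(-1)) = -27*3*√3 = -81*√3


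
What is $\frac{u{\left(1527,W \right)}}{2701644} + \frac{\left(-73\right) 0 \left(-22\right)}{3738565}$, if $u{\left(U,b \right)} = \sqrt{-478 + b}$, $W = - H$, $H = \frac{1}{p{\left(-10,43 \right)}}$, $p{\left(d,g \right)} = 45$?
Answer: $\frac{7 i \sqrt{2195}}{40524660} \approx 8.0927 \cdot 10^{-6} i$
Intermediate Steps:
$H = \frac{1}{45} \approx 0.022222$
$W = - \frac{1}{45}$ ($W = \left(-1\right) \frac{1}{45} = - \frac{1}{45} \approx -0.022222$)
$\frac{u{\left(1527,W \right)}}{2701644} + \frac{\left(-73\right) 0 \left(-22\right)}{3738565} = \frac{\sqrt{-478 - \frac{1}{45}}}{2701644} + \frac{\left(-73\right) 0 \left(-22\right)}{3738565} = \sqrt{- \frac{21511}{45}} \cdot \frac{1}{2701644} + 0 \left(-22\right) \frac{1}{3738565} = \frac{7 i \sqrt{2195}}{15} \cdot \frac{1}{2701644} + 0 \cdot \frac{1}{3738565} = \frac{7 i \sqrt{2195}}{40524660} + 0 = \frac{7 i \sqrt{2195}}{40524660}$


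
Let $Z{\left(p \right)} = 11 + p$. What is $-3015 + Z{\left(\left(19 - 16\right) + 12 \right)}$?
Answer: $-2989$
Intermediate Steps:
$-3015 + Z{\left(\left(19 - 16\right) + 12 \right)} = -3015 + \left(11 + \left(\left(19 - 16\right) + 12\right)\right) = -3015 + \left(11 + \left(3 + 12\right)\right) = -3015 + \left(11 + 15\right) = -3015 + 26 = -2989$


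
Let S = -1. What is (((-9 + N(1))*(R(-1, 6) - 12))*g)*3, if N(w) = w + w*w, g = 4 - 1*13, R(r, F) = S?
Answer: -2457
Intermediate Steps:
R(r, F) = -1
g = -9 (g = 4 - 13 = -9)
N(w) = w + w²
(((-9 + N(1))*(R(-1, 6) - 12))*g)*3 = (((-9 + 1*(1 + 1))*(-1 - 12))*(-9))*3 = (((-9 + 1*2)*(-13))*(-9))*3 = (((-9 + 2)*(-13))*(-9))*3 = (-7*(-13)*(-9))*3 = (91*(-9))*3 = -819*3 = -2457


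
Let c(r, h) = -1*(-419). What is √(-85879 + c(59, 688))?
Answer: 2*I*√21365 ≈ 292.34*I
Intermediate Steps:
c(r, h) = 419
√(-85879 + c(59, 688)) = √(-85879 + 419) = √(-85460) = 2*I*√21365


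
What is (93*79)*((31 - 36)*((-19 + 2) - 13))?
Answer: 1102050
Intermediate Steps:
(93*79)*((31 - 36)*((-19 + 2) - 13)) = 7347*(-5*(-17 - 13)) = 7347*(-5*(-30)) = 7347*150 = 1102050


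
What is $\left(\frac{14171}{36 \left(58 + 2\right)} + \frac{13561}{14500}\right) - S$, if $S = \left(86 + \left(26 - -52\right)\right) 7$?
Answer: $- \frac{1786029437}{1566000} \approx -1140.5$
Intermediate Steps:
$S = 1148$ ($S = \left(86 + \left(26 + 52\right)\right) 7 = \left(86 + 78\right) 7 = 164 \cdot 7 = 1148$)
$\left(\frac{14171}{36 \left(58 + 2\right)} + \frac{13561}{14500}\right) - S = \left(\frac{14171}{36 \left(58 + 2\right)} + \frac{13561}{14500}\right) - 1148 = \left(\frac{14171}{36 \cdot 60} + 13561 \cdot \frac{1}{14500}\right) - 1148 = \left(\frac{14171}{2160} + \frac{13561}{14500}\right) - 1148 = \frac{11738563}{1566000} - 1148 = - \frac{1786029437}{1566000}$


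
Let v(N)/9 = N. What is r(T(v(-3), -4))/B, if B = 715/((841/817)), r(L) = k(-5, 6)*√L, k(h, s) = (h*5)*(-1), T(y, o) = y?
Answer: 12615*I*√3/116831 ≈ 0.18702*I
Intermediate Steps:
v(N) = 9*N
k(h, s) = -5*h (k(h, s) = (5*h)*(-1) = -5*h)
r(L) = 25*√L (r(L) = (-5*(-5))*√L = 25*√L)
B = 584155/841 (B = 715/((841*(1/817))) = 715/(841/817) = 715*(817/841) = 584155/841 ≈ 694.60)
r(T(v(-3), -4))/B = (25*√(9*(-3)))/(584155/841) = (25*√(-27))*(841/584155) = (25*(3*I*√3))*(841/584155) = (75*I*√3)*(841/584155) = 12615*I*√3/116831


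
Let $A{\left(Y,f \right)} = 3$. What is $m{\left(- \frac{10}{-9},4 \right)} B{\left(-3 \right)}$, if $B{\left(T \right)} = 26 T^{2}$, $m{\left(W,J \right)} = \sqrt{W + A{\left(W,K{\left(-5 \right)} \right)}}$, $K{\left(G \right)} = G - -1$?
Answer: $78 \sqrt{37} \approx 474.46$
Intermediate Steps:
$K{\left(G \right)} = 1 + G$ ($K{\left(G \right)} = G + 1 = 1 + G$)
$m{\left(W,J \right)} = \sqrt{3 + W}$ ($m{\left(W,J \right)} = \sqrt{W + 3} = \sqrt{3 + W}$)
$m{\left(- \frac{10}{-9},4 \right)} B{\left(-3 \right)} = \sqrt{3 - \frac{10}{-9}} \cdot 26 \left(-3\right)^{2} = \sqrt{3 - - \frac{10}{9}} \cdot 26 \cdot 9 = \sqrt{3 + \frac{10}{9}} \cdot 234 = \sqrt{\frac{37}{9}} \cdot 234 = \frac{\sqrt{37}}{3} \cdot 234 = 78 \sqrt{37}$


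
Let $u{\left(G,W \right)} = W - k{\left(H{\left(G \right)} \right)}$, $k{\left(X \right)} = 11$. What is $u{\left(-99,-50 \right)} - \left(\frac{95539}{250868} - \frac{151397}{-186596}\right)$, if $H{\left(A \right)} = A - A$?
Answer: $- \frac{181954796428}{2925685333} \approx -62.192$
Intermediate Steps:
$H{\left(A \right)} = 0$
$u{\left(G,W \right)} = -11 + W$ ($u{\left(G,W \right)} = W - 11 = -11 + W$)
$u{\left(-99,-50 \right)} - \left(\frac{95539}{250868} - \frac{151397}{-186596}\right) = \left(-11 - 50\right) - \left(\frac{95539}{250868} - \frac{151397}{-186596}\right) = -61 - \left(95539 \cdot \frac{1}{250868} - - \frac{151397}{186596}\right) = -61 - \left(\frac{95539}{250868} + \frac{151397}{186596}\right) = -61 - \frac{3487991115}{2925685333} = - \frac{181954796428}{2925685333}$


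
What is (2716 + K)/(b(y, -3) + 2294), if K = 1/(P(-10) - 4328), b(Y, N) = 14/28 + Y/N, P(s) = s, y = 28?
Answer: 11782007/9913053 ≈ 1.1885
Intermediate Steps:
b(Y, N) = ½ + Y/N (b(Y, N) = 14*(1/28) + Y/N = ½ + Y/N)
K = -1/4338 (K = 1/(-10 - 4328) = 1/(-4338) = -1/4338 ≈ -0.00023052)
(2716 + K)/(b(y, -3) + 2294) = (2716 - 1/4338)/((28 + (½)*(-3))/(-3) + 2294) = 11782007/(4338*(-(28 - 3/2)/3 + 2294)) = 11782007/(4338*(-⅓*53/2 + 2294)) = 11782007/(4338*(-53/6 + 2294)) = 11782007/(4338*(13711/6)) = (11782007/4338)*(6/13711) = 11782007/9913053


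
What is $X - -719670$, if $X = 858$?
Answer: $720528$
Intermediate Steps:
$X - -719670 = 858 - -719670 = 858 + 719670 = 720528$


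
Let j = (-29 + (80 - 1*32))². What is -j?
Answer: -361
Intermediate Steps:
j = 361 (j = (-29 + (80 - 32))² = (-29 + 48)² = 19² = 361)
-j = -1*361 = -361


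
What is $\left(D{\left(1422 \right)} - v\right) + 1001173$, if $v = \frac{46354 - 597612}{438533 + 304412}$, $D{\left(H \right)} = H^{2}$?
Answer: $\frac{2246114223123}{742945} \approx 3.0233 \cdot 10^{6}$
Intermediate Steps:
$v = - \frac{551258}{742945} \approx -0.74199$
$\left(D{\left(1422 \right)} - v\right) + 1001173 = \left(1422^{2} - - \frac{551258}{742945}\right) + 1001173 = \left(2022084 + \frac{551258}{742945}\right) + 1001173 = \frac{1502297748638}{742945} + 1001173 = \frac{2246114223123}{742945}$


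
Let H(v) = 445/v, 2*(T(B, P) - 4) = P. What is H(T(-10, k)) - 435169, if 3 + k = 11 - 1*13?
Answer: -1304617/3 ≈ -4.3487e+5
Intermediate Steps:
k = -5 (k = -3 + (11 - 1*13) = -3 + (11 - 13) = -3 - 2 = -5)
T(B, P) = 4 + P/2
H(T(-10, k)) - 435169 = 445/(4 + (½)*(-5)) - 435169 = 445/(4 - 5/2) - 435169 = 445/(3/2) - 435169 = 445*(⅔) - 435169 = 890/3 - 435169 = -1304617/3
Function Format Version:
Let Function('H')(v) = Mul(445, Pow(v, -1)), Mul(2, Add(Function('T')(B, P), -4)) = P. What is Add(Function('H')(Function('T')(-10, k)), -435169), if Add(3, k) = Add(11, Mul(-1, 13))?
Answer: Rational(-1304617, 3) ≈ -4.3487e+5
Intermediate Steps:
k = -5 (k = Add(-3, Add(11, Mul(-1, 13))) = Add(-3, Add(11, -13)) = Add(-3, -2) = -5)
Function('T')(B, P) = Add(4, Mul(Rational(1, 2), P))
Add(Function('H')(Function('T')(-10, k)), -435169) = Add(Mul(445, Pow(Add(4, Mul(Rational(1, 2), -5)), -1)), -435169) = Add(Mul(445, Pow(Add(4, Rational(-5, 2)), -1)), -435169) = Add(Mul(445, Pow(Rational(3, 2), -1)), -435169) = Add(Mul(445, Rational(2, 3)), -435169) = Add(Rational(890, 3), -435169) = Rational(-1304617, 3)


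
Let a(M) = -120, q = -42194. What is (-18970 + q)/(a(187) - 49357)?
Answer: 61164/49477 ≈ 1.2362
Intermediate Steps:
(-18970 + q)/(a(187) - 49357) = (-18970 - 42194)/(-120 - 49357) = -61164/(-49477) = -61164*(-1/49477) = 61164/49477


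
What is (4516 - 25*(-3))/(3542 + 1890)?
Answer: 4591/5432 ≈ 0.84518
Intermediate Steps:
(4516 - 25*(-3))/(3542 + 1890) = (4516 + 75)/5432 = 4591*(1/5432) = 4591/5432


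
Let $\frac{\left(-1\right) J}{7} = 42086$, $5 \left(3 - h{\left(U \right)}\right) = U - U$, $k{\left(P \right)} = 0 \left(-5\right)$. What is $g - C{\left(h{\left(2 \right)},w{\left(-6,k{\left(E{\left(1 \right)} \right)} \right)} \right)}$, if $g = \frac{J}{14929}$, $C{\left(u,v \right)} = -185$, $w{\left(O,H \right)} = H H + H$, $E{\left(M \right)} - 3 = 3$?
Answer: $\frac{2467263}{14929} \approx 165.27$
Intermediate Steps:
$E{\left(M \right)} = 6$ ($E{\left(M \right)} = 3 + 3 = 6$)
$k{\left(P \right)} = 0$
$h{\left(U \right)} = 3$ ($h{\left(U \right)} = 3 - \frac{U - U}{5} = 3 - 0 = 3 + 0 = 3$)
$w{\left(O,H \right)} = H + H^{2}$ ($w{\left(O,H \right)} = H^{2} + H = H + H^{2}$)
$J = -294602$ ($J = \left(-7\right) 42086 = -294602$)
$g = - \frac{294602}{14929} \approx -19.734$
$g - C{\left(h{\left(2 \right)},w{\left(-6,k{\left(E{\left(1 \right)} \right)} \right)} \right)} = - \frac{294602}{14929} - -185 = - \frac{294602}{14929} + 185 = \frac{2467263}{14929}$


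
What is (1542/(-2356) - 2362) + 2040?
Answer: -380087/1178 ≈ -322.65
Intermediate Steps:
(1542/(-2356) - 2362) + 2040 = (1542*(-1/2356) - 2362) + 2040 = (-771/1178 - 2362) + 2040 = -2783207/1178 + 2040 = -380087/1178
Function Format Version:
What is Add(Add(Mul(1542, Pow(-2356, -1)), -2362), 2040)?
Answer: Rational(-380087, 1178) ≈ -322.65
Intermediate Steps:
Add(Add(Mul(1542, Pow(-2356, -1)), -2362), 2040) = Add(Add(Mul(1542, Rational(-1, 2356)), -2362), 2040) = Add(Add(Rational(-771, 1178), -2362), 2040) = Add(Rational(-2783207, 1178), 2040) = Rational(-380087, 1178)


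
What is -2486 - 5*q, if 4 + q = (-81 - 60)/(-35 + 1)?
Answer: -84549/34 ≈ -2486.7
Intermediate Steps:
q = 5/34 (q = -4 + (-81 - 60)/(-35 + 1) = -4 - 141/(-34) = -4 - 141*(-1/34) = -4 + 141/34 = 5/34 ≈ 0.14706)
-2486 - 5*q = -2486 - 5*5/34 = -2486 - 25/34 = -84549/34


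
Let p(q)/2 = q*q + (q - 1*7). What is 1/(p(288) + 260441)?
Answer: 1/426891 ≈ 2.3425e-6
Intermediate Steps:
p(q) = -14 + 2*q + 2*q**2 (p(q) = 2*(q*q + (q - 1*7)) = 2*(q**2 + (q - 7)) = 2*(q**2 + (-7 + q)) = 2*(-7 + q + q**2) = -14 + 2*q + 2*q**2)
1/(p(288) + 260441) = 1/((-14 + 2*288 + 2*288**2) + 260441) = 1/((-14 + 576 + 2*82944) + 260441) = 1/((-14 + 576 + 165888) + 260441) = 1/(166450 + 260441) = 1/426891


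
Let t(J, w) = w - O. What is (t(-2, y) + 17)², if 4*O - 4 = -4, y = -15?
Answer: 4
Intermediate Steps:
O = 0 (O = 1 + (¼)*(-4) = 1 - 1 = 0)
t(J, w) = w (t(J, w) = w - 1*0 = w + 0 = w)
(t(-2, y) + 17)² = (-15 + 17)² = 2² = 4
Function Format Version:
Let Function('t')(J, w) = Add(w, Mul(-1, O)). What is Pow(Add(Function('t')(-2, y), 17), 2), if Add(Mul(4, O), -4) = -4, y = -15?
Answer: 4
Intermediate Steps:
O = 0 (O = Add(1, Mul(Rational(1, 4), -4)) = Add(1, -1) = 0)
Function('t')(J, w) = w (Function('t')(J, w) = Add(w, Mul(-1, 0)) = Add(w, 0) = w)
Pow(Add(Function('t')(-2, y), 17), 2) = Pow(Add(-15, 17), 2) = Pow(2, 2) = 4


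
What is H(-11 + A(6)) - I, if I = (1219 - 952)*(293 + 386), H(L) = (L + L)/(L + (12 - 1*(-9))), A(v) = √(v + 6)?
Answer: -3988507/22 + 21*√3/22 ≈ -1.8129e+5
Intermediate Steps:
A(v) = √(6 + v)
H(L) = 2*L/(21 + L) (H(L) = (2*L)/(L + (12 + 9)) = (2*L)/(L + 21) = (2*L)/(21 + L) = 2*L/(21 + L))
I = 181293 (I = 267*679 = 181293)
H(-11 + A(6)) - I = 2*(-11 + √(6 + 6))/(21 + (-11 + √(6 + 6))) - 1*181293 = 2*(-11 + √12)/(21 + (-11 + √12)) - 181293 = 2*(-11 + 2*√3)/(21 + (-11 + 2*√3)) - 181293 = 2*(-11 + 2*√3)/(10 + 2*√3) - 181293 = -181293 + 2*(-11 + 2*√3)/(10 + 2*√3)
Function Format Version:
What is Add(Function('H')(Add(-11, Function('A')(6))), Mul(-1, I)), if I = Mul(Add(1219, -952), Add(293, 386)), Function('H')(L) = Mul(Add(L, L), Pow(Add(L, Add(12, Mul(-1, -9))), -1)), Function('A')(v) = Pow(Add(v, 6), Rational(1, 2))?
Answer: Add(Rational(-3988507, 22), Mul(Rational(21, 22), Pow(3, Rational(1, 2)))) ≈ -1.8129e+5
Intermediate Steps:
Function('A')(v) = Pow(Add(6, v), Rational(1, 2))
Function('H')(L) = Mul(2, L, Pow(Add(21, L), -1)) (Function('H')(L) = Mul(Mul(2, L), Pow(Add(L, Add(12, 9)), -1)) = Mul(Mul(2, L), Pow(Add(L, 21), -1)) = Mul(Mul(2, L), Pow(Add(21, L), -1)) = Mul(2, L, Pow(Add(21, L), -1)))
I = 181293 (I = Mul(267, 679) = 181293)
Add(Function('H')(Add(-11, Function('A')(6))), Mul(-1, I)) = Add(Mul(2, Add(-11, Pow(Add(6, 6), Rational(1, 2))), Pow(Add(21, Add(-11, Pow(Add(6, 6), Rational(1, 2)))), -1)), Mul(-1, 181293)) = Add(Mul(2, Add(-11, Pow(12, Rational(1, 2))), Pow(Add(21, Add(-11, Pow(12, Rational(1, 2)))), -1)), -181293) = Add(Mul(2, Add(-11, Mul(2, Pow(3, Rational(1, 2)))), Pow(Add(21, Add(-11, Mul(2, Pow(3, Rational(1, 2))))), -1)), -181293) = Add(Mul(2, Add(-11, Mul(2, Pow(3, Rational(1, 2)))), Pow(Add(10, Mul(2, Pow(3, Rational(1, 2)))), -1)), -181293) = Add(Mul(2, Pow(Add(10, Mul(2, Pow(3, Rational(1, 2)))), -1), Add(-11, Mul(2, Pow(3, Rational(1, 2))))), -181293) = Add(-181293, Mul(2, Pow(Add(10, Mul(2, Pow(3, Rational(1, 2)))), -1), Add(-11, Mul(2, Pow(3, Rational(1, 2))))))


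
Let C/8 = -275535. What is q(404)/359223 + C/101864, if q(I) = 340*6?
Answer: -32984177995/1524662153 ≈ -21.634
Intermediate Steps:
C = -2204280 (C = 8*(-275535) = -2204280)
q(I) = 2040
q(404)/359223 + C/101864 = 2040/359223 - 2204280/101864 = 2040*(1/359223) - 2204280*1/101864 = 680/119741 - 275535/12733 = -32984177995/1524662153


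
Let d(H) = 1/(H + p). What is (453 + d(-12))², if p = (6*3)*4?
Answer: 738806761/3600 ≈ 2.0522e+5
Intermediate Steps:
p = 72 (p = 18*4 = 72)
d(H) = 1/(72 + H) (d(H) = 1/(H + 72) = 1/(72 + H))
(453 + d(-12))² = (453 + 1/(72 - 12))² = (453 + 1/60)² = (27181/60)² = 738806761/3600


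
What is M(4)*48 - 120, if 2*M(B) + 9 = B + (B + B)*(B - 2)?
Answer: 144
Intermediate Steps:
M(B) = -9/2 + B/2 + B*(-2 + B) (M(B) = -9/2 + (B + (B + B)*(B - 2))/2 = -9/2 + (B + (2*B)*(-2 + B))/2 = -9/2 + (B + 2*B*(-2 + B))/2 = -9/2 + (B/2 + B*(-2 + B)) = -9/2 + B/2 + B*(-2 + B))
M(4)*48 - 120 = (-9/2 + 4² - 3/2*4)*48 - 120 = (-9/2 + 16 - 6)*48 - 120 = (11/2)*48 - 120 = 264 - 120 = 144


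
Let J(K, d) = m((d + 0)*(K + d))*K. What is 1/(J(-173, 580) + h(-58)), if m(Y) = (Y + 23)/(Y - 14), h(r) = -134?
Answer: -236046/72472523 ≈ -0.0032570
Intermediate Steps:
m(Y) = (23 + Y)/(-14 + Y)
J(K, d) = K*(23 + d*(K + d))/(-14 + d*(K + d)) (J(K, d) = ((23 + (d + 0)*(K + d))/(-14 + (d + 0)*(K + d)))*K = ((23 + d*(K + d))/(-14 + d*(K + d)))*K = K*(23 + d*(K + d))/(-14 + d*(K + d)))
1/(J(-173, 580) + h(-58)) = 1/(-173*(23 + 580*(-173 + 580))/(-14 + 580*(-173 + 580)) - 134) = 1/(-173*(23 + 580*407)/(-14 + 580*407) - 134) = 1/(-173*(23 + 236060)/(-14 + 236060) - 134) = 1/(-173*236083/236046 - 134) = 1/(-173*1/236046*236083 - 134) = 1/(-40842359/236046 - 134) = 1/(-72472523/236046) = -236046/72472523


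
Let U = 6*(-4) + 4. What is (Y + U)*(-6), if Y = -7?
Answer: 162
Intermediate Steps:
U = -20 (U = -24 + 4 = -20)
(Y + U)*(-6) = (-7 - 20)*(-6) = -27*(-6) = 162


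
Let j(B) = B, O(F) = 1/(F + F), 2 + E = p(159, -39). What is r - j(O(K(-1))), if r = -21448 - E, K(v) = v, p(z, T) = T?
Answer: -42813/2 ≈ -21407.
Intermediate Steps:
E = -41 (E = -2 - 39 = -41)
O(F) = 1/(2*F)
r = -21407 (r = -21448 - 1*(-41) = -21448 + 41 = -21407)
r - j(O(K(-1))) = -21407 - 1/(2*(-1)) = -21407 - (-1)/2 = -21407 - 1*(-1/2) = -21407 + 1/2 = -42813/2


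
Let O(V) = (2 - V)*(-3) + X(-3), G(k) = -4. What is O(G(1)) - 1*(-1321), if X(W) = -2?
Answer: 1301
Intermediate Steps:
O(V) = -8 + 3*V (O(V) = (2 - V)*(-3) - 2 = (-6 + 3*V) - 2 = -8 + 3*V)
O(G(1)) - 1*(-1321) = (-8 + 3*(-4)) - 1*(-1321) = (-8 - 12) + 1321 = -20 + 1321 = 1301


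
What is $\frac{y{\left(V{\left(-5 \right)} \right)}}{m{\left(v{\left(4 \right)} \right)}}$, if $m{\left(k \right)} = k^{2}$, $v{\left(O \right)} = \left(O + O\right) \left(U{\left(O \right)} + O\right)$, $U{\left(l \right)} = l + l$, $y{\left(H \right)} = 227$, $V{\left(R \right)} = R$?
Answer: $\frac{227}{9216} \approx 0.024631$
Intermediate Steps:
$U{\left(l \right)} = 2 l$
$v{\left(O \right)} = 6 O^{2}$ ($v{\left(O \right)} = \left(O + O\right) \left(2 O + O\right) = 2 O 3 O = 6 O^{2}$)
$\frac{y{\left(V{\left(-5 \right)} \right)}}{m{\left(v{\left(4 \right)} \right)}} = \frac{227}{\left(6 \cdot 4^{2}\right)^{2}} = \frac{227}{\left(6 \cdot 16\right)^{2}} = \frac{227}{96^{2}} = \frac{227}{9216}$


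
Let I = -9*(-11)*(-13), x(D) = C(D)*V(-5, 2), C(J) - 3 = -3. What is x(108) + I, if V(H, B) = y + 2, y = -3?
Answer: -1287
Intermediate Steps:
C(J) = 0 (C(J) = 3 - 3 = 0)
V(H, B) = -1 (V(H, B) = -3 + 2 = -1)
x(D) = 0 (x(D) = 0*(-1) = 0)
I = -1287 (I = 99*(-13) = -1287)
x(108) + I = 0 - 1287 = -1287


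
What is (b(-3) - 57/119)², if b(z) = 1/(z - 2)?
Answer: 163216/354025 ≈ 0.46103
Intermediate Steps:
b(z) = 1/(-2 + z)
(b(-3) - 57/119)² = (1/(-2 - 3) - 57/119)² = (1/(-5) - 57*1/119)² = (-⅕ - 57/119)² = (-404/595)² = 163216/354025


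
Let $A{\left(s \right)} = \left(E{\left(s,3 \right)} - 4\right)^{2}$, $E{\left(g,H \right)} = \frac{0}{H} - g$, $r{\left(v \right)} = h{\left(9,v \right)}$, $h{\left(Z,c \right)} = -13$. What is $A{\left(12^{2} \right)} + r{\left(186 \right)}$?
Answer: $21891$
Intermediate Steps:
$r{\left(v \right)} = -13$
$E{\left(g,H \right)} = - g$ ($E{\left(g,H \right)} = 0 - g = - g$)
$A{\left(s \right)} = \left(-4 - s\right)^{2}$ ($A{\left(s \right)} = \left(- s - 4\right)^{2} = \left(-4 - s\right)^{2}$)
$A{\left(12^{2} \right)} + r{\left(186 \right)} = \left(4 + 12^{2}\right)^{2} - 13 = \left(4 + 144\right)^{2} - 13 = 148^{2} - 13 = 21904 - 13 = 21891$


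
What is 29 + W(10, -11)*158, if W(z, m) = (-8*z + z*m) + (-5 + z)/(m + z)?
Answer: -30781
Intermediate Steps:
W(z, m) = -8*z + m*z + (-5 + z)/(m + z) (W(z, m) = (-8*z + m*z) + (-5 + z)/(m + z) = -8*z + m*z + (-5 + z)/(m + z))
29 + W(10, -11)*158 = 29 + ((-5 + 10 - 8*10² - 11*10² + 10*(-11)² - 8*(-11)*10)/(-11 + 10))*158 = 29 + ((-5 + 10 - 8*100 - 11*100 + 10*121 + 880)/(-1))*158 = 29 - (-5 + 10 - 800 - 1100 + 1210 + 880)*158 = 29 - 1*195*158 = 29 - 195*158 = 29 - 30810 = -30781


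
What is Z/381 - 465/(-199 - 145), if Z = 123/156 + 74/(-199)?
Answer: 152898867/113020856 ≈ 1.3528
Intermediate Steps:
Z = 4311/10348 (Z = 123*(1/156) + 74*(-1/199) = 41/52 - 74/199 = 4311/10348 ≈ 0.41660)
Z/381 - 465/(-199 - 145) = (4311/10348)/381 - 465/(-199 - 145) = (4311/10348)*(1/381) - 465/(-344) = 1437/1314196 - 465*(-1/344) = 1437/1314196 + 465/344 = 152898867/113020856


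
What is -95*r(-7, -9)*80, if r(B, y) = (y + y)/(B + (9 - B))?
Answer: 15200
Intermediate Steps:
r(B, y) = 2*y/9 (r(B, y) = (2*y)/9 = (2*y)*(1/9) = 2*y/9)
-95*r(-7, -9)*80 = -190*(-9)/9*80 = -95*(-2)*80 = 190*80 = 15200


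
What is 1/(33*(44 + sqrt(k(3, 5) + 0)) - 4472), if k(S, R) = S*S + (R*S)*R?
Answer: -755/2257231 - 33*sqrt(21)/4514462 ≈ -0.00036798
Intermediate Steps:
k(S, R) = S**2 + S*R**2
1/(33*(44 + sqrt(k(3, 5) + 0)) - 4472) = 1/(33*(44 + sqrt(3*(3 + 5**2) + 0)) - 4472) = 1/(33*(44 + sqrt(3*(3 + 25) + 0)) - 4472) = 1/(33*(44 + sqrt(3*28 + 0)) - 4472) = 1/(33*(44 + sqrt(84 + 0)) - 4472) = 1/(33*(44 + sqrt(84)) - 4472) = 1/(33*(44 + 2*sqrt(21)) - 4472) = 1/((1452 + 66*sqrt(21)) - 4472) = 1/(-3020 + 66*sqrt(21))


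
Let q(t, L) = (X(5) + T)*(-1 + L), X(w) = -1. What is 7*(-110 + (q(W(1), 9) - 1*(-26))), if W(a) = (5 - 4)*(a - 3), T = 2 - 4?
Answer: -756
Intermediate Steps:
T = -2
W(a) = -3 + a (W(a) = 1*(-3 + a) = -3 + a)
q(t, L) = 3 - 3*L (q(t, L) = (-1 - 2)*(-1 + L) = -3*(-1 + L) = 3 - 3*L)
7*(-110 + (q(W(1), 9) - 1*(-26))) = 7*(-110 + ((3 - 3*9) - 1*(-26))) = 7*(-110 + ((3 - 27) + 26)) = 7*(-110 + (-24 + 26)) = 7*(-110 + 2) = 7*(-108) = -756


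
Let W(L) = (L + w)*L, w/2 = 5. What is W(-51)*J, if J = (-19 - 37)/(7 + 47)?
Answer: -19516/9 ≈ -2168.4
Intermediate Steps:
w = 10 (w = 2*5 = 10)
W(L) = L*(10 + L) (W(L) = (L + 10)*L = (10 + L)*L = L*(10 + L))
J = -28/27 (J = -56/54 = -56*1/54 = -28/27 ≈ -1.0370)
W(-51)*J = -51*(10 - 51)*(-28/27) = -51*(-41)*(-28/27) = 2091*(-28/27) = -19516/9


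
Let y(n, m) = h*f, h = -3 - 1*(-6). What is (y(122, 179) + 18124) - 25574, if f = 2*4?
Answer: -7426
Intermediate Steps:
h = 3 (h = -3 + 6 = 3)
f = 8
y(n, m) = 24 (y(n, m) = 3*8 = 24)
(y(122, 179) + 18124) - 25574 = (24 + 18124) - 25574 = 18148 - 25574 = -7426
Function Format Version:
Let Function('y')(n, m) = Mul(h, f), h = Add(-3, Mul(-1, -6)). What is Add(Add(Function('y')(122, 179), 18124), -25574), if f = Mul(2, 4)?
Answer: -7426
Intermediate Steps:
h = 3 (h = Add(-3, 6) = 3)
f = 8
Function('y')(n, m) = 24 (Function('y')(n, m) = Mul(3, 8) = 24)
Add(Add(Function('y')(122, 179), 18124), -25574) = Add(Add(24, 18124), -25574) = Add(18148, -25574) = -7426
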